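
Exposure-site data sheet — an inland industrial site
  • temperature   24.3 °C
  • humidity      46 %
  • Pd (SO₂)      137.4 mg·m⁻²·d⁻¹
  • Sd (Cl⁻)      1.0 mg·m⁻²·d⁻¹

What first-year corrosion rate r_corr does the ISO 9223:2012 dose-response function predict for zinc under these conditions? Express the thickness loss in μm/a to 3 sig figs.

zinc: temperature factor f = -0.071·(14.3) = -1.0153
  sulphur-dioxide contribution → 0.3383 μm/a
  chloride contribution → 0.1995 μm/a
  total first-year rate 0.5378 μm/a

r_corr = 0.538 μm/a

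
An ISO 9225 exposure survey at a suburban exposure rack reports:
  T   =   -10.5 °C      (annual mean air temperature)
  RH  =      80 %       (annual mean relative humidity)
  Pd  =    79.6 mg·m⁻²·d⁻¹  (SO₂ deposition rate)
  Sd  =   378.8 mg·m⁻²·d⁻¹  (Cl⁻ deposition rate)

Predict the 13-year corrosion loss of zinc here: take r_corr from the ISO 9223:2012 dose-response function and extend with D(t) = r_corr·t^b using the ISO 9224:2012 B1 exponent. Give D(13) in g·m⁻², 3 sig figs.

D(13) = 116 g·m⁻²

zinc: T≤10 °C ⇒ hinge +0.038·(-10.5−10) = -0.7790
  SO₂ term: 0.0129·79.6^0.44·exp(0.046·80-0.7790) = 1.61
  Sd branch = 0.0175·Sd^0.57·e^(0.008·RH+0.085·T) = 0.4009 μm/a
  r_corr = 1.61 + 0.4009 = 2.011 μm/a
Long-term exponent b (ISO 9224 Table 2, B1) = 0.813
  D(13) = 2.011 × 13^0.813 = 2.011 × 8.047 = 16.18 μm
  Mass loss = 16.18 μm × 7.14 g/cm³ = 115.6 g·m⁻²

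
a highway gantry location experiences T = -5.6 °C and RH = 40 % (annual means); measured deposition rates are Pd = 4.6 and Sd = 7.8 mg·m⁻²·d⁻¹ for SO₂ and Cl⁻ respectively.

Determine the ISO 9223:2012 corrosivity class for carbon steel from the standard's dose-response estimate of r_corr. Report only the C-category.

C2

carbon steel: T≤10 °C ⇒ hinge +0.150·(-5.6−10) = -2.3400
  Pd branch = 1.77·Pd^0.52·e^(0.02·RH+f) = 0.8391 μm/a
  Cl⁻ term: 0.102·7.8^0.62·exp(0.033·40+0.04·-5.6) = 1.091
  r_corr = 0.8391 + 1.091 = 1.93 μm/a
1.93 μm/a falls in (1.3, 25] for carbon steel → category C2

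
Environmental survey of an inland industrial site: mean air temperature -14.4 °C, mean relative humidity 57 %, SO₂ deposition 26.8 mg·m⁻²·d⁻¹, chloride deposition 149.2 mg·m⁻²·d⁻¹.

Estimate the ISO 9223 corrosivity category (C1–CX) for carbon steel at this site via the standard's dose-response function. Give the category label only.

carbon steel: f(T) = +0.150·(T−10) [T≤10 °C] = -3.6600
  Pd branch = 1.77·Pd^0.52·e^(0.02·RH+f) = 0.7874 μm/a
  Cl⁻ term: 0.102·149.2^0.62·exp(0.033·57+0.04·-14.4) = 8.377
  sum: 0.7874 + 8.377 → r_corr = 9.164 μm/a
Category bounds: 1.3…25 μm/a bracket r_corr ⇒ C2

C2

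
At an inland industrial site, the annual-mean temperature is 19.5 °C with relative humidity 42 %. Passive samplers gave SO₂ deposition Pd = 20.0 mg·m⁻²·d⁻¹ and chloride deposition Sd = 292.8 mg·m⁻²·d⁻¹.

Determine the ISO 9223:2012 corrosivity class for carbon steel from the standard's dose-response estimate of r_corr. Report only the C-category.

C3

carbon steel: T>10 °C ⇒ hinge -0.054·(19.5−10) = -0.5130
  Pd branch = 1.77·Pd^0.52·e^(0.02·RH+f) = 11.66 μm/a
  Cl⁻ term: 0.102·292.8^0.62·exp(0.033·42+0.04·19.5) = 30.1
  r_corr = 11.66 + 30.1 = 41.75 μm/a
41.8 μm/a falls in (25, 50] for carbon steel → category C3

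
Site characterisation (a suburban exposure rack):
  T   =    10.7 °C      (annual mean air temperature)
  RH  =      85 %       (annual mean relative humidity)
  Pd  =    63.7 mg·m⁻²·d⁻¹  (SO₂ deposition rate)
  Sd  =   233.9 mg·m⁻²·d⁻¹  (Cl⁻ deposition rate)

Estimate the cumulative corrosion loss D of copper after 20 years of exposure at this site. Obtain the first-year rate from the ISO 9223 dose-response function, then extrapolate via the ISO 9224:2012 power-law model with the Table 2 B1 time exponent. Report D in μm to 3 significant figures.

D(20) = 28.3 μm

copper: T>10 °C ⇒ hinge -0.080·(10.7−10) = -0.0560
  Pd branch = 0.0053·Pd^0.26·e^(0.059·RH+f) = 2.223 μm/a
  Sd branch = 0.01025·Sd^0.27·e^(0.036·RH+0.049·T) = 1.611 μm/a
  sum: 2.223 + 1.611 → r_corr = 3.834 μm/a
Long-term exponent b (ISO 9224 Table 2, B1) = 0.667
  D(20) = 3.834 × 20^0.667 = 3.834 × 7.375 = 28.28 μm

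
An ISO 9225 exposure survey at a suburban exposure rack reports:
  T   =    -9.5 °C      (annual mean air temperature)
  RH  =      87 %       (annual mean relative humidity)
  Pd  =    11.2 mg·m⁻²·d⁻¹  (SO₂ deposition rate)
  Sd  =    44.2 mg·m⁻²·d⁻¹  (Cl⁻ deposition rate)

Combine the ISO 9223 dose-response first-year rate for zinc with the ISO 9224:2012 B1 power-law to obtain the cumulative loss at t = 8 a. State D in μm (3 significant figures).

D(8) = 6.02 μm

zinc: T≤10 °C ⇒ hinge +0.038·(-9.5−10) = -0.7410
  Pd branch = 0.0129·Pd^0.44·e^(0.046·RH+f) = 0.9738 μm/a
  Sd branch = 0.0175·Sd^0.57·e^(0.008·RH+0.085·T) = 0.1357 μm/a
  r_corr = 0.9738 + 0.1357 = 1.109 μm/a
Power-law: D(8) = r_corr · 8^0.813
  D(8) = 1.109 × 8^0.813 = 1.109 × 5.423 = 6.016 μm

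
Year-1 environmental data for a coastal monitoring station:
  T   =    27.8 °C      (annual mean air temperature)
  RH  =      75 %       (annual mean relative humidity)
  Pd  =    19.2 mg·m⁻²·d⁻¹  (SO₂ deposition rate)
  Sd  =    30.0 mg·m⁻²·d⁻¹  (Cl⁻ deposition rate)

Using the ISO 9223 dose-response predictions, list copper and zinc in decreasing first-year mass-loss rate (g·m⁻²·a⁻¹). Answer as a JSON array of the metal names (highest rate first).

["zinc", "copper"]

copper: T>10 °C ⇒ hinge -0.080·(27.8−10) = -1.4240
  Pd branch = 0.0053·Pd^0.26·e^(0.059·RH+f) = 0.2297 μm/a
  Cl⁻ term: 0.01025·30.0^0.27·exp(0.036·75+0.049·27.8) = 1.492
  r_corr = 0.2297 + 1.492 = 1.722 μm/a
  mass loss = 1.722 μm/a × 8.96 g/cm³ = 15.43 g·m⁻²·a⁻¹
zinc: temperature factor f = -0.071·(17.8) = -1.2638
  Pd branch = 0.0129·Pd^0.44·e^(0.046·RH+f) = 0.4214 μm/a
  Cl⁻ term: 0.0175·30.0^0.57·exp(0.008·75+0.085·27.8) = 2.354
  sum: 0.4214 + 2.354 → r_corr = 2.775 μm/a
  mass loss = 2.775 μm/a × 7.14 g/cm³ = 19.82 g·m⁻²·a⁻¹
Ordering by g·m⁻²·a⁻¹: zinc (19.8) > copper (15.4)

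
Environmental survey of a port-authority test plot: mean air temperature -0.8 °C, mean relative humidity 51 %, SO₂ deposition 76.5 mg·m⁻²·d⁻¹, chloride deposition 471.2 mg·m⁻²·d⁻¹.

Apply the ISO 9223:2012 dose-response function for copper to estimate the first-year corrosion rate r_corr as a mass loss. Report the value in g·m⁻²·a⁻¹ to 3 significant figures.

copper: f(T) = +0.126·(T−10) [T≤10 °C] = -1.3608
  Pd branch = 0.0053·Pd^0.26·e^(0.059·RH+f) = 0.08508 μm/a
  Sd branch = 0.01025·Sd^0.27·e^(0.036·RH+0.049·T) = 0.3257 μm/a
  r_corr = 0.08508 + 0.3257 = 0.4108 μm/a
Convert to mass loss: 0.4108 μm/a × 8.96 g/cm³ = 3.681 g·m⁻²·a⁻¹

r_corr = 3.68 g·m⁻²·a⁻¹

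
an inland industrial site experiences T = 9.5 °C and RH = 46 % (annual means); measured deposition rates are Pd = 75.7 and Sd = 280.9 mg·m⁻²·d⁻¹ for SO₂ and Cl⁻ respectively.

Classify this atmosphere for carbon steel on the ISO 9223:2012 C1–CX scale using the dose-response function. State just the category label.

carbon steel: temperature factor f = +0.150·(-0.5) = -0.0750
  Pd branch = 1.77·Pd^0.52·e^(0.02·RH+f) = 39.09 μm/a
  Cl⁻ term: 0.102·280.9^0.62·exp(0.033·46+0.04·9.5) = 22.44
  r_corr = 39.09 + 22.44 = 61.53 μm/a
Category bounds: 50…80 μm/a bracket r_corr ⇒ C4

C4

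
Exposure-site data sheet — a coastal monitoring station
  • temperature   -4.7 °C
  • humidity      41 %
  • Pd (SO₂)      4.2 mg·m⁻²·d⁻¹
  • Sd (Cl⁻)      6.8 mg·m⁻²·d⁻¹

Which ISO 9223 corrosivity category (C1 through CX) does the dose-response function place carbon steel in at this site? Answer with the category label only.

C2

carbon steel: f(T) = +0.150·(T−10) [T≤10 °C] = -2.2050
  SO₂ term: 1.77·4.2^0.52·exp(0.02·41-2.2050) = 0.9345
  Sd branch = 0.102·Sd^0.62·e^(0.033·RH+0.04·T) = 1.073 μm/a
  sum: 0.9345 + 1.073 → r_corr = 2.008 μm/a
ISO 9223 Table 2 (carbon steel): 1.3 < 2.01 ≤ 25 μm/a ⇒ C2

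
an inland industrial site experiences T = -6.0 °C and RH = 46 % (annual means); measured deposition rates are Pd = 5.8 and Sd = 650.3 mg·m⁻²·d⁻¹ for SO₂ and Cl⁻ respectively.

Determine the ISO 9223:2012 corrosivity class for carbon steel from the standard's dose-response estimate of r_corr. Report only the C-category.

carbon steel: f(T) = +0.150·(T−10) [T≤10 °C] = -2.4000
  sulphur-dioxide contribution → 1.005 μm/a
  chloride contribution → 20.31 μm/a
  ⇒ r_corr(carbon steel) = 21.32 μm/a
Category bounds: 1.3…25 μm/a bracket r_corr ⇒ C2

C2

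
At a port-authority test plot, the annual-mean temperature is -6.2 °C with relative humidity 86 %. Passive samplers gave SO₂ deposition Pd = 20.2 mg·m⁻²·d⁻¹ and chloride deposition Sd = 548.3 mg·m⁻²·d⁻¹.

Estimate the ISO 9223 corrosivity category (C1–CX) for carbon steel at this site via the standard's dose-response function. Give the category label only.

C4

carbon steel: f(T) = +0.150·(T−10) [T≤10 °C] = -2.4300
  sulphur-dioxide contribution → 4.153 μm/a
  chloride contribution → 67.86 μm/a
  total first-year rate 72.01 μm/a
72 μm/a falls in (50, 80] for carbon steel → category C4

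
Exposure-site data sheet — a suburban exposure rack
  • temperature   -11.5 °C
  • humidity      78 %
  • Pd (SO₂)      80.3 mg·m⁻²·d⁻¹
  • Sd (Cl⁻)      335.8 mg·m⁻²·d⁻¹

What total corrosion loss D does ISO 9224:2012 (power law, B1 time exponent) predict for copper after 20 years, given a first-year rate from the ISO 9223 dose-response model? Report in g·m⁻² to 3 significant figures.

D(20) = 38.0 g·m⁻²

copper: temperature factor f = +0.126·(-21.5) = -2.7090
  Pd branch = 0.0053·Pd^0.26·e^(0.059·RH+f) = 0.1101 μm/a
  Sd branch = 0.01025·Sd^0.27·e^(0.036·RH+0.049·T) = 0.4651 μm/a
  sum: 0.1101 + 0.4651 → r_corr = 0.5752 μm/a
Long-term exponent b (ISO 9224 Table 2, B1) = 0.667
  D(20) = 0.5752 × 20^0.667 = 0.5752 × 7.375 = 4.242 μm
  Mass loss = 4.242 μm × 8.96 g/cm³ = 38.01 g·m⁻²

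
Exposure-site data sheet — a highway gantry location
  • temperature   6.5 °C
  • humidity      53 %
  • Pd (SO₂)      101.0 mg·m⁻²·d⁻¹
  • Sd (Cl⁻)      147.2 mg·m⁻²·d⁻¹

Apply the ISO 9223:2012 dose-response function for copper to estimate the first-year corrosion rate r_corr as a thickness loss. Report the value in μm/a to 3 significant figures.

copper: f(T) = +0.126·(T−10) [T≤10 °C] = -0.4410
  SO₂ term: 0.0053·101.0^0.26·exp(0.059·53-0.4410) = 0.2582
  Cl⁻ term: 0.01025·147.2^0.27·exp(0.036·53+0.049·6.5) = 0.3656
  r_corr = 0.2582 + 0.3656 = 0.6238 μm/a

r_corr = 0.624 μm/a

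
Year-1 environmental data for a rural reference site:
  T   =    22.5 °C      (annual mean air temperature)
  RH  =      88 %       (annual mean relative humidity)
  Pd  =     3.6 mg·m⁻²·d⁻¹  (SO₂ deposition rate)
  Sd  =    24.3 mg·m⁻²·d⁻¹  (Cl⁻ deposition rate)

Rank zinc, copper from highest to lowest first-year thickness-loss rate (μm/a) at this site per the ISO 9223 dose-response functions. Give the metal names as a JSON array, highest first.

zinc: T>10 °C ⇒ hinge -0.071·(22.5−10) = -0.8875
  sulphur-dioxide contribution → 0.5345 μm/a
  chloride contribution → 1.476 μm/a
  total first-year rate 2.011 μm/a
copper: f(T) = -0.080·(T−10) [T>10 °C] = -1.0000
  sulphur-dioxide contribution → 0.4892 μm/a
  chloride contribution → 1.736 μm/a
  total first-year rate 2.225 μm/a
Ordering by μm/a: copper (2.22) > zinc (2.01)

["copper", "zinc"]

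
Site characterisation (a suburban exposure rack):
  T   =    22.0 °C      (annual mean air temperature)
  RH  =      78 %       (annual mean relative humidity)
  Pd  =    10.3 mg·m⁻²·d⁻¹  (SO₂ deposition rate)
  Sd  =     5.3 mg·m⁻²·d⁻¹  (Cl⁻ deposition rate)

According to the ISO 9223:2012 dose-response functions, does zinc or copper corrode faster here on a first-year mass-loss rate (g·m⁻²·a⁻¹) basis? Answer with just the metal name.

zinc: f(T) = -0.071·(T−10) [T>10 °C] = -0.8520
  Pd branch = 0.0129·Pd^0.44·e^(0.046·RH+f) = 0.5552 μm/a
  Sd branch = 0.0175·Sd^0.57·e^(0.008·RH+0.085·T) = 0.5483 μm/a
  sum: 0.5552 + 0.5483 → r_corr = 1.104 μm/a
  mass loss = 1.104 μm/a × 7.14 g/cm³ = 7.879 g·m⁻²·a⁻¹
copper: T>10 °C ⇒ hinge -0.080·(22.0−10) = -0.9600
  Pd branch = 0.0053·Pd^0.26·e^(0.059·RH+f) = 0.3709 μm/a
  Cl⁻ term: 0.01025·5.3^0.27·exp(0.036·78+0.049·22.0) = 0.7833
  r_corr = 0.3709 + 0.7833 = 1.154 μm/a
  mass loss = 1.154 μm/a × 8.96 g/cm³ = 10.34 g·m⁻²·a⁻¹
Ordering by g·m⁻²·a⁻¹: copper (10.3) > zinc (7.88)

copper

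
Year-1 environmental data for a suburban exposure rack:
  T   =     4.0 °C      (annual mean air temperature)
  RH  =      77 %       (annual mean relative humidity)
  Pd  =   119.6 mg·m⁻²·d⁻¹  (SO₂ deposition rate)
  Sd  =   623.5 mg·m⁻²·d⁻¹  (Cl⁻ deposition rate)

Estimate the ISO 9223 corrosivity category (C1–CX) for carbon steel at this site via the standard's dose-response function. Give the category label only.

carbon steel: temperature factor f = +0.150·(-6.0) = -0.9000
  SO₂ term: 1.77·119.6^0.52·exp(0.02·77-0.9000) = 40.4
  Cl⁻ term: 0.102·623.5^0.62·exp(0.033·77+0.04·4.0) = 82.12
  sum: 40.4 + 82.12 → r_corr = 122.5 μm/a
ISO 9223 Table 2 (carbon steel): 80 < 123 ≤ 200 μm/a ⇒ C5

C5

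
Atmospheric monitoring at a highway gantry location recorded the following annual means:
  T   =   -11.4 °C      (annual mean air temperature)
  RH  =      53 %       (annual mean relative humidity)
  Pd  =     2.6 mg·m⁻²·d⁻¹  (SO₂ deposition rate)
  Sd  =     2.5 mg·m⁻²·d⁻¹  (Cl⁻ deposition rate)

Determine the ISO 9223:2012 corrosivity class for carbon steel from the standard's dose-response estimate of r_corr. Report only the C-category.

C1

carbon steel: temperature factor f = +0.150·(-21.4) = -3.2100
  Pd branch = 1.77·Pd^0.52·e^(0.02·RH+f) = 0.3389 μm/a
  Sd branch = 0.102·Sd^0.62·e^(0.033·RH+0.04·T) = 0.6559 μm/a
  sum: 0.3389 + 0.6559 → r_corr = 0.9948 μm/a
0.995 μm/a falls in (0, 1.3] for carbon steel → category C1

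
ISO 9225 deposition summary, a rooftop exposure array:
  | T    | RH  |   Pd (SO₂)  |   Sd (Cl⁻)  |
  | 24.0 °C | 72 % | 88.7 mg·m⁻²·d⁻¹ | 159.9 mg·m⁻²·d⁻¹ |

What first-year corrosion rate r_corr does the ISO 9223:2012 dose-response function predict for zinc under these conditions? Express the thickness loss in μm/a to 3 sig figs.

zinc: f(T) = -0.071·(T−10) [T>10 °C] = -0.9940
  Pd branch = 0.0129·Pd^0.44·e^(0.046·RH+f) = 0.9427 μm/a
  Sd branch = 0.0175·Sd^0.57·e^(0.008·RH+0.085·T) = 4.319 μm/a
  r_corr = 0.9427 + 4.319 = 5.261 μm/a

r_corr = 5.26 μm/a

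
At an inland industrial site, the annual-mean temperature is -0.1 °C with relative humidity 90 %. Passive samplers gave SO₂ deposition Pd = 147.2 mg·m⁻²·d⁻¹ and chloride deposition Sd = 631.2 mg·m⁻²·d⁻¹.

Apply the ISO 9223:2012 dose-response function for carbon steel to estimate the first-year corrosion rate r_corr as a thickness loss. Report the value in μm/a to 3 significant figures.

r_corr = 139 μm/a

carbon steel: T≤10 °C ⇒ hinge +0.150·(-0.1−10) = -1.5150
  SO₂ term: 1.77·147.2^0.52·exp(0.02·90-1.5150) = 31.55
  Cl⁻ term: 0.102·631.2^0.62·exp(0.033·90+0.04·-0.1) = 107.9
  sum: 31.55 + 107.9 → r_corr = 139.4 μm/a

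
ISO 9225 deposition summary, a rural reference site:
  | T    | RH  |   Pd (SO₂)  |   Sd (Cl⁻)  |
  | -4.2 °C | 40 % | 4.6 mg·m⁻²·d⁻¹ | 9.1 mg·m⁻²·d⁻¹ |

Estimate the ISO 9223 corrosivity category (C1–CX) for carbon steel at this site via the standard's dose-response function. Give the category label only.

carbon steel: T≤10 °C ⇒ hinge +0.150·(-4.2−10) = -2.1300
  sulphur-dioxide contribution → 1.035 μm/a
  chloride contribution → 1.269 μm/a
  ⇒ r_corr(carbon steel) = 2.304 μm/a
Category bounds: 1.3…25 μm/a bracket r_corr ⇒ C2

C2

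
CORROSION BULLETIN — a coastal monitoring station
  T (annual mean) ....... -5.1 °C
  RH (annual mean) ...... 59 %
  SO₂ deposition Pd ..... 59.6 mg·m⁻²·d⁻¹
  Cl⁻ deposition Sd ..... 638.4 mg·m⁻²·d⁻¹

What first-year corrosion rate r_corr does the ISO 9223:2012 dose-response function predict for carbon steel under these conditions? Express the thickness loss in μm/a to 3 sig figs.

carbon steel: temperature factor f = +0.150·(-15.1) = -2.2650
  SO₂ term: 1.77·59.6^0.52·exp(0.02·59-2.2650) = 5.011
  Sd branch = 0.102·Sd^0.62·e^(0.033·RH+0.04·T) = 31.97 μm/a
  r_corr = 5.011 + 31.97 = 36.98 μm/a

r_corr = 37.0 μm/a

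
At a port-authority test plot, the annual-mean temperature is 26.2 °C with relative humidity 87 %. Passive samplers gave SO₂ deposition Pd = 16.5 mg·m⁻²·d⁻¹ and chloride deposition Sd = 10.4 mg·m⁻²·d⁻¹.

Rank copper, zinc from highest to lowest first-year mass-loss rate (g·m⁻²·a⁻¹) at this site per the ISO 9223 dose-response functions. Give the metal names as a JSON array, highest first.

["copper", "zinc"]

copper: temperature factor f = -0.080·(16.2) = -1.2960
  Pd branch = 0.0053·Pd^0.26·e^(0.059·RH+f) = 0.5096 μm/a
  Sd branch = 0.01025·Sd^0.27·e^(0.036·RH+0.049·T) = 1.596 μm/a
  r_corr = 0.5096 + 1.596 = 2.106 μm/a
  mass loss = 2.106 μm/a × 8.96 g/cm³ = 18.87 g·m⁻²·a⁻¹
zinc: f(T) = -0.071·(T−10) [T>10 °C] = -1.1502
  SO₂ term: 0.0129·16.5^0.44·exp(0.046·87-1.1502) = 0.767
  Sd branch = 0.0175·Sd^0.57·e^(0.008·RH+0.085·T) = 1.236 μm/a
  r_corr = 0.767 + 1.236 = 2.004 μm/a
  mass loss = 2.004 μm/a × 7.14 g/cm³ = 14.31 g·m⁻²·a⁻¹
Ordering by g·m⁻²·a⁻¹: copper (18.9) > zinc (14.3)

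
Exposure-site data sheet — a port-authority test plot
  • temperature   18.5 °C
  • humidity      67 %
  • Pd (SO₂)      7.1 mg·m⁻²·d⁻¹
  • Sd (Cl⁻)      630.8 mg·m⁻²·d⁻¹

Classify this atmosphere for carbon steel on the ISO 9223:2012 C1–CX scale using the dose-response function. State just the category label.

carbon steel: temperature factor f = -0.054·(8.5) = -0.4590
  SO₂ term: 1.77·7.1^0.52·exp(0.02·67-0.4590) = 11.84
  Cl⁻ term: 0.102·630.8^0.62·exp(0.033·67+0.04·18.5) = 106.2
  r_corr = 11.84 + 106.2 = 118 μm/a
118 μm/a falls in (80, 200] for carbon steel → category C5

C5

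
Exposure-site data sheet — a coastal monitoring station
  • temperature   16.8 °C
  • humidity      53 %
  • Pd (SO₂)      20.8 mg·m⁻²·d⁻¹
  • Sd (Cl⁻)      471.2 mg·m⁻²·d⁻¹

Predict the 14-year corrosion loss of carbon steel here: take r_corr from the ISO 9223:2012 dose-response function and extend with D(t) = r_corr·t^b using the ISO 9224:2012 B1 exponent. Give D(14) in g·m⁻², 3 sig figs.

carbon steel: f(T) = -0.054·(T−10) [T>10 °C] = -0.3672
  Pd branch = 1.77·Pd^0.52·e^(0.02·RH+f) = 17.15 μm/a
  Cl⁻ term: 0.102·471.2^0.62·exp(0.033·53+0.04·16.8) = 52.17
  r_corr = 17.15 + 52.17 = 69.32 μm/a
Power-law: D(14) = r_corr · 14^0.523
  D(14) = 69.32 × 14^0.523 = 69.32 × 3.976 = 275.6 μm
  Mass loss = 275.6 μm × 7.85 g/cm³ = 2163 g·m⁻²

D(14) = 2.16e+03 g·m⁻²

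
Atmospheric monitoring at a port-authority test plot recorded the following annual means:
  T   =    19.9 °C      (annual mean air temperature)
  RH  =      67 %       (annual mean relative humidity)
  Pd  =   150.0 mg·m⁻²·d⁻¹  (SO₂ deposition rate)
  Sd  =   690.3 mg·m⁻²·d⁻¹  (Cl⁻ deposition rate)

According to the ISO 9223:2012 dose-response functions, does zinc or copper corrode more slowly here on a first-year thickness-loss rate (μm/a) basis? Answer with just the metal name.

zinc: f(T) = -0.071·(T−10) [T>10 °C] = -0.7029
  SO₂ term: 0.0129·150.0^0.44·exp(0.046·67-0.7029) = 1.263
  Sd branch = 0.0175·Sd^0.57·e^(0.008·RH+0.085·T) = 6.74 μm/a
  sum: 1.263 + 6.74 → r_corr = 8.003 μm/a
copper: f(T) = -0.080·(T−10) [T>10 °C] = -0.7920
  SO₂ term: 0.0053·150.0^0.26·exp(0.059·67-0.7920) = 0.4601
  Sd branch = 0.01025·Sd^0.27·e^(0.036·RH+0.049·T) = 1.771 μm/a
  r_corr = 0.4601 + 1.771 = 2.231 μm/a
Ordering by μm/a: zinc (8) > copper (2.23)

copper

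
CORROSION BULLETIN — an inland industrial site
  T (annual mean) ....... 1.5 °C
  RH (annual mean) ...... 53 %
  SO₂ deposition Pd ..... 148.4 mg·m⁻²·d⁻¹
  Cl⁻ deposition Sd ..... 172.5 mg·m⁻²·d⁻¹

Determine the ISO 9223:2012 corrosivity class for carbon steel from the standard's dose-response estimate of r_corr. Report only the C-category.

carbon steel: temperature factor f = +0.150·(-8.5) = -1.2750
  Pd branch = 1.77·Pd^0.52·e^(0.02·RH+f) = 19.22 μm/a
  Sd branch = 0.102·Sd^0.62·e^(0.033·RH+0.04·T) = 15.17 μm/a
  r_corr = 19.22 + 15.17 = 34.39 μm/a
Category bounds: 25…50 μm/a bracket r_corr ⇒ C3

C3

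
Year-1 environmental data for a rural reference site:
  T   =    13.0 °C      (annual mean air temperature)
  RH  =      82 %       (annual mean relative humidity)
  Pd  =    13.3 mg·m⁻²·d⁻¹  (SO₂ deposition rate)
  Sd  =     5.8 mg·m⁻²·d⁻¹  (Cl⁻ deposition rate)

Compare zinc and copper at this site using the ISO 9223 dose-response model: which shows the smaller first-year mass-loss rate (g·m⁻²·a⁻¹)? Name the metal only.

zinc

zinc: temperature factor f = -0.071·(3.0) = -0.2130
  sulphur-dioxide contribution → 1.415 μm/a
  chloride contribution → 0.2773 μm/a
  ⇒ r_corr(zinc) = 1.692 μm/a
  mass loss = 1.692 μm/a × 7.14 g/cm³ = 12.08 g·m⁻²·a⁻¹
copper: T>10 °C ⇒ hinge -0.080·(13.0−10) = -0.2400
  sulphur-dioxide contribution → 1.031 μm/a
  chloride contribution → 0.5964 μm/a
  total first-year rate 1.628 μm/a
  mass loss = 1.628 μm/a × 8.96 g/cm³ = 14.58 g·m⁻²·a⁻¹
Ordering by g·m⁻²·a⁻¹: copper (14.6) > zinc (12.1)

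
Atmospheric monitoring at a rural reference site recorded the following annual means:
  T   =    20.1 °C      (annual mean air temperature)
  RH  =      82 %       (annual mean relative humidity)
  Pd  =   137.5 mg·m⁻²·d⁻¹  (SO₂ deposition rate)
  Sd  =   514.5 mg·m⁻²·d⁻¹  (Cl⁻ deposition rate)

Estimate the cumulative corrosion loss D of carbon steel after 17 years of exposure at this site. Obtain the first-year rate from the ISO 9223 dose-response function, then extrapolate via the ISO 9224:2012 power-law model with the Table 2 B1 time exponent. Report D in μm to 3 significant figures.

D(17) = 1.02e+03 μm

carbon steel: T>10 °C ⇒ hinge -0.054·(20.1−10) = -0.5454
  Pd branch = 1.77·Pd^0.52·e^(0.02·RH+f) = 68.43 μm/a
  Cl⁻ term: 0.102·514.5^0.62·exp(0.033·82+0.04·20.1) = 163.7
  r_corr = 68.43 + 163.7 = 232.1 μm/a
Long-term exponent b (ISO 9224 Table 2, B1) = 0.523
  D(17) = 232.1 × 17^0.523 = 232.1 × 4.401 = 1022 μm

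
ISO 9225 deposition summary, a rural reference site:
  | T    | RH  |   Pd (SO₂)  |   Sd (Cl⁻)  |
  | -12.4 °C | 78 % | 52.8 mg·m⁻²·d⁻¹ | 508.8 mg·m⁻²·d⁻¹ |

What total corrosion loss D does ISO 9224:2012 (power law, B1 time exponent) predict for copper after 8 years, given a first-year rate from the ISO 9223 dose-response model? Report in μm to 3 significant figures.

copper: f(T) = +0.126·(T−10) [T≤10 °C] = -2.8224
  sulphur-dioxide contribution → 0.08811 μm/a
  chloride contribution → 0.4979 μm/a
  ⇒ r_corr(copper) = 0.586 μm/a
ISO 9224: D(t) = r_corr · t^b with b = 0.667 (copper, B1)
  D(8) = 0.586 × 8^0.667 = 0.586 × 4.003 = 2.346 μm

D(8) = 2.35 μm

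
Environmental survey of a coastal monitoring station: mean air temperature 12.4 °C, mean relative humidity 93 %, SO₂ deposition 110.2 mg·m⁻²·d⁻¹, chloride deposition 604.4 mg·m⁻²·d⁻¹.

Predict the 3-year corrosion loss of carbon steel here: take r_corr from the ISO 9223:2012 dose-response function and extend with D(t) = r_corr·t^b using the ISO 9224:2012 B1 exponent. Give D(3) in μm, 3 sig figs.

carbon steel: f(T) = -0.054·(T−10) [T>10 °C] = -0.1296
  Pd branch = 1.77·Pd^0.52·e^(0.02·RH+f) = 115.2 μm/a
  Sd branch = 0.102·Sd^0.62·e^(0.033·RH+0.04·T) = 191.1 μm/a
  sum: 115.2 + 191.1 → r_corr = 306.3 μm/a
ISO 9224: D(t) = r_corr · t^b with b = 0.523 (carbon steel, B1)
  D(3) = 306.3 × 3^0.523 = 306.3 × 1.776 = 544.1 μm

D(3) = 544 μm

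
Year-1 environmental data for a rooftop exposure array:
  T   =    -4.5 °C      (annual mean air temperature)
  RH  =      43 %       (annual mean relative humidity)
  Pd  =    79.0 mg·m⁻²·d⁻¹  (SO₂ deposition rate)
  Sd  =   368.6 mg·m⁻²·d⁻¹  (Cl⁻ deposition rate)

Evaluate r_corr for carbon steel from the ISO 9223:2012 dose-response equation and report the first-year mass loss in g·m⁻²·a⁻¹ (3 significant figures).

carbon steel: temperature factor f = +0.150·(-14.5) = -2.1750
  SO₂ term: 1.77·79.0^0.52·exp(0.02·43-2.1750) = 4.609
  Sd branch = 0.102·Sd^0.62·e^(0.033·RH+0.04·T) = 13.74 μm/a
  sum: 4.609 + 13.74 → r_corr = 18.35 μm/a
Convert to mass loss: 18.35 μm/a × 7.85 g/cm³ = 144 g·m⁻²·a⁻¹

r_corr = 144 g·m⁻²·a⁻¹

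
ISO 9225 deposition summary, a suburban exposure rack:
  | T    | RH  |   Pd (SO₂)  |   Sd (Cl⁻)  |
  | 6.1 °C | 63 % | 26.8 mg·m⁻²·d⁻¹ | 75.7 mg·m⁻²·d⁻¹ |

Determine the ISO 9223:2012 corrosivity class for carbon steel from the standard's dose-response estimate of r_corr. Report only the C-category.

C3

carbon steel: temperature factor f = +0.150·(-3.9) = -0.5850
  sulphur-dioxide contribution → 19.22 μm/a
  chloride contribution → 15.22 μm/a
  ⇒ r_corr(carbon steel) = 34.44 μm/a
34.4 μm/a falls in (25, 50] for carbon steel → category C3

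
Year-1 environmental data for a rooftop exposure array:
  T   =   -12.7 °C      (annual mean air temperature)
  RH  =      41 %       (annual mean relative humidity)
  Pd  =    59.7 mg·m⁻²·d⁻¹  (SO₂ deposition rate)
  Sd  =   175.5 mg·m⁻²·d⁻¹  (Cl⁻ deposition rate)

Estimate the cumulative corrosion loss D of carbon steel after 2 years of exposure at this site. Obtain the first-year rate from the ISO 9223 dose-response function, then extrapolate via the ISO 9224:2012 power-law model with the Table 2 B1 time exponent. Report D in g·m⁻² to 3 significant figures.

carbon steel: temperature factor f = +0.150·(-22.7) = -3.4050
  SO₂ term: 1.77·59.7^0.52·exp(0.02·41-3.4050) = 1.119
  Cl⁻ term: 0.102·175.5^0.62·exp(0.033·41+0.04·-12.7) = 5.848
  sum: 1.119 + 5.848 → r_corr = 6.967 μm/a
Power-law: D(2) = r_corr · 2^0.523
  D(2) = 6.967 × 2^0.523 = 6.967 × 1.437 = 10.01 μm
  Mass loss = 10.01 μm × 7.85 g/cm³ = 78.59 g·m⁻²

D(2) = 78.6 g·m⁻²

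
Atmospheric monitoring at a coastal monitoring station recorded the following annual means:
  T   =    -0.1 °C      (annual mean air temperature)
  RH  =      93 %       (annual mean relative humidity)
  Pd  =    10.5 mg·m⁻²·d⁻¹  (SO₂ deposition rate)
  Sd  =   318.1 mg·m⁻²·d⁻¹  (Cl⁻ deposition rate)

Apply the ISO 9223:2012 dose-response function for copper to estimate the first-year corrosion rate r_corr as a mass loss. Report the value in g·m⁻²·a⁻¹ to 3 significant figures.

r_corr = 18.2 g·m⁻²·a⁻¹

copper: f(T) = +0.126·(T−10) [T≤10 °C] = -1.2726
  SO₂ term: 0.0053·10.5^0.26·exp(0.059·93-1.2726) = 0.6608
  Cl⁻ term: 0.01025·318.1^0.27·exp(0.036·93+0.049·-0.1) = 1.375
  sum: 0.6608 + 1.375 → r_corr = 2.036 μm/a
Convert to mass loss: 2.036 μm/a × 8.96 g/cm³ = 18.24 g·m⁻²·a⁻¹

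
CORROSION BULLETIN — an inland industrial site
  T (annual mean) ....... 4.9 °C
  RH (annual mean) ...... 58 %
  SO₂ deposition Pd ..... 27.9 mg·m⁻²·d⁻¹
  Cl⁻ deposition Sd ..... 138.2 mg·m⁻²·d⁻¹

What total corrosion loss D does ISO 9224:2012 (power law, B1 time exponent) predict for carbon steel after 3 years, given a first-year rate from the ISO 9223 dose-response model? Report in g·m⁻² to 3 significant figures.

D(3) = 456 g·m⁻²

carbon steel: T≤10 °C ⇒ hinge +0.150·(4.9−10) = -0.7650
  SO₂ term: 1.77·27.9^0.52·exp(0.02·58-0.7650) = 14.83
  Cl⁻ term: 0.102·138.2^0.62·exp(0.033·58+0.04·4.9) = 17.87
  sum: 14.83 + 17.87 → r_corr = 32.7 μm/a
Power-law: D(3) = r_corr · 3^0.523
  D(3) = 32.7 × 3^0.523 = 32.7 × 1.776 = 58.09 μm
  Mass loss = 58.09 μm × 7.85 g/cm³ = 456 g·m⁻²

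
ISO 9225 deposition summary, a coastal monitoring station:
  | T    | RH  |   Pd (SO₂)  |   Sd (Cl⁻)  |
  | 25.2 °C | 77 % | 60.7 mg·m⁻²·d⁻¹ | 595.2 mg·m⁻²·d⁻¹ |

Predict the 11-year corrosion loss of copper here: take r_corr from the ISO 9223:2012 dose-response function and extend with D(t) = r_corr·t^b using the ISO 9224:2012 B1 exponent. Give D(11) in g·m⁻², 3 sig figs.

D(11) = 159 g·m⁻²

copper: temperature factor f = -0.080·(15.2) = -1.2160
  sulphur-dioxide contribution → 0.4293 μm/a
  chloride contribution → 3.162 μm/a
  total first-year rate 3.592 μm/a
ISO 9224: D(t) = r_corr · t^b with b = 0.667 (copper, B1)
  D(11) = 3.592 × 11^0.667 = 3.592 × 4.95 = 17.78 μm
  Mass loss = 17.78 μm × 8.96 g/cm³ = 159.3 g·m⁻²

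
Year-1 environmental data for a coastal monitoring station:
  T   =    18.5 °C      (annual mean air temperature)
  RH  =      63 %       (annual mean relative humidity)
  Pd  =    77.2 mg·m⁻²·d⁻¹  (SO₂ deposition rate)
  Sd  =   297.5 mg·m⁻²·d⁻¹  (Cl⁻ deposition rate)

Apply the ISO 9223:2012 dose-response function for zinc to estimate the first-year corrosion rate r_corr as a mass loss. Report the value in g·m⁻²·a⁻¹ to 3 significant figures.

zinc: temperature factor f = -0.071·(8.5) = -0.6035
  Pd branch = 0.0129·Pd^0.44·e^(0.046·RH+f) = 0.8662 μm/a
  Cl⁻ term: 0.0175·297.5^0.57·exp(0.008·63+0.085·18.5) = 3.587
  r_corr = 0.8662 + 3.587 = 4.453 μm/a
Convert to mass loss: 4.453 μm/a × 7.14 g/cm³ = 31.8 g·m⁻²·a⁻¹

r_corr = 31.8 g·m⁻²·a⁻¹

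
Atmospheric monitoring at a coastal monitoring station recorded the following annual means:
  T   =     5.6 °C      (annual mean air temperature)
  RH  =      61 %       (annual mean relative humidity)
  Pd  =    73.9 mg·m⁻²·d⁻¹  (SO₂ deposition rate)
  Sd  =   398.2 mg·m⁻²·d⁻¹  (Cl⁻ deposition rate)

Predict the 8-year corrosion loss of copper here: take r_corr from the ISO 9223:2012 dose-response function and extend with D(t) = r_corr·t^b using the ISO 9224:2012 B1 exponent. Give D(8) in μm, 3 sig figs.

D(8) = 3.81 μm

copper: f(T) = +0.126·(T−10) [T≤10 °C] = -0.5544
  Pd branch = 0.0053·Pd^0.26·e^(0.059·RH+f) = 0.3407 μm/a
  Sd branch = 0.01025·Sd^0.27·e^(0.036·RH+0.049·T) = 0.6104 μm/a
  r_corr = 0.3407 + 0.6104 = 0.9511 μm/a
ISO 9224: D(t) = r_corr · t^b with b = 0.667 (copper, B1)
  D(8) = 0.9511 × 8^0.667 = 0.9511 × 4.003 = 3.807 μm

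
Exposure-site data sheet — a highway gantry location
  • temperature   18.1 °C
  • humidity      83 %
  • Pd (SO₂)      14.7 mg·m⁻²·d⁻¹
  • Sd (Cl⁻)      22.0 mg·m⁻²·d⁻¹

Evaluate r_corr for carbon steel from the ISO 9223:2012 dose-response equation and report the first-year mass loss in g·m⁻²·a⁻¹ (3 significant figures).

r_corr = 365 g·m⁻²·a⁻¹

carbon steel: temperature factor f = -0.054·(8.1) = -0.4374
  Pd branch = 1.77·Pd^0.52·e^(0.02·RH+f) = 24.32 μm/a
  Sd branch = 0.102·Sd^0.62·e^(0.033·RH+0.04·T) = 22.12 μm/a
  sum: 24.32 + 22.12 → r_corr = 46.44 μm/a
Convert to mass loss: 46.44 μm/a × 7.85 g/cm³ = 364.6 g·m⁻²·a⁻¹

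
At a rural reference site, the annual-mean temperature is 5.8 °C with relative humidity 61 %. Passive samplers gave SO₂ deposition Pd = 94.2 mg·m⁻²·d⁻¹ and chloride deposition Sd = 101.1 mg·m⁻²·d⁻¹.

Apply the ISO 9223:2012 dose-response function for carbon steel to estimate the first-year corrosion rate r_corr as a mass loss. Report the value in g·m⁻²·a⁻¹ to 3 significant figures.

carbon steel: T≤10 °C ⇒ hinge +0.150·(5.8−10) = -0.6300
  sulphur-dioxide contribution → 33.94 μm/a
  chloride contribution → 16.85 μm/a
  ⇒ r_corr(carbon steel) = 50.79 μm/a
Convert to mass loss: 50.79 μm/a × 7.85 g/cm³ = 398.7 g·m⁻²·a⁻¹

r_corr = 399 g·m⁻²·a⁻¹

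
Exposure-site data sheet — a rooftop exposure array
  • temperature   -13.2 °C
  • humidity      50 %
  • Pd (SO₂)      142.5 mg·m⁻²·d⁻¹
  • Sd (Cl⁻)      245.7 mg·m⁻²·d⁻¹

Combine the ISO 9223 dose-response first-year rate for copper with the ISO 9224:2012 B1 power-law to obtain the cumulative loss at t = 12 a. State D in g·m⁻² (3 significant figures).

copper: temperature factor f = +0.126·(-23.2) = -2.9232
  sulphur-dioxide contribution → 0.01977 μm/a
  chloride contribution → 0.1435 μm/a
  ⇒ r_corr(copper) = 0.1633 μm/a
Long-term exponent b (ISO 9224 Table 2, B1) = 0.667
  D(12) = 0.1633 × 12^0.667 = 0.1633 × 5.246 = 0.8567 μm
  Mass loss = 0.8567 μm × 8.96 g/cm³ = 7.676 g·m⁻²

D(12) = 7.68 g·m⁻²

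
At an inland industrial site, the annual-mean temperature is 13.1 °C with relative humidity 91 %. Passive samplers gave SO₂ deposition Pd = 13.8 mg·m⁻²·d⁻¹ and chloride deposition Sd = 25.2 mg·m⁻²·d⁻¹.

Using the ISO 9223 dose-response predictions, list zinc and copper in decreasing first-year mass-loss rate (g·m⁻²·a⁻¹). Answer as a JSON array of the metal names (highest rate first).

zinc: f(T) = -0.071·(T−10) [T>10 °C] = -0.2201
  SO₂ term: 0.0129·13.8^0.44·exp(0.046·91-0.2201) = 2.16
  Cl⁻ term: 0.0175·25.2^0.57·exp(0.008·91+0.085·13.1) = 0.6944
  sum: 2.16 + 0.6944 → r_corr = 2.855 μm/a
  mass loss = 2.855 μm/a × 7.14 g/cm³ = 20.38 g·m⁻²·a⁻¹
copper: f(T) = -0.080·(T−10) [T>10 °C] = -0.2480
  SO₂ term: 0.0053·13.8^0.26·exp(0.059·91-0.2480) = 1.757
  Sd branch = 0.01025·Sd^0.27·e^(0.036·RH+0.049·T) = 1.232 μm/a
  r_corr = 1.757 + 1.232 = 2.989 μm/a
  mass loss = 2.989 μm/a × 8.96 g/cm³ = 26.78 g·m⁻²·a⁻¹
Ordering by g·m⁻²·a⁻¹: copper (26.8) > zinc (20.4)

["copper", "zinc"]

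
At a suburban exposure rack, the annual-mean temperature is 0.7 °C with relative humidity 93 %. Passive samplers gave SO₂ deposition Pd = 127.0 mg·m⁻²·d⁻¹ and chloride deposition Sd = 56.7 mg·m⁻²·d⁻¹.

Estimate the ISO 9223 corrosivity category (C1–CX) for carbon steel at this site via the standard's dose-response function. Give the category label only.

carbon steel: f(T) = +0.150·(T−10) [T≤10 °C] = -1.3950
  sulphur-dioxide contribution → 34.99 μm/a
  chloride contribution → 27.6 μm/a
  ⇒ r_corr(carbon steel) = 62.58 μm/a
62.6 μm/a falls in (50, 80] for carbon steel → category C4

C4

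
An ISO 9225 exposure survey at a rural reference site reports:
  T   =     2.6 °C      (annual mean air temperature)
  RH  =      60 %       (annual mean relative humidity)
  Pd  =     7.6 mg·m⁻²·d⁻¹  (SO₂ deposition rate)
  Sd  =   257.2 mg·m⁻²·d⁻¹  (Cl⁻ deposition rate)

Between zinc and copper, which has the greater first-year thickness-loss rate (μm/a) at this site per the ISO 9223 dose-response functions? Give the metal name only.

zinc

zinc: temperature factor f = +0.038·(-7.4) = -0.2812
  sulphur-dioxide contribution → 0.3756 μm/a
  chloride contribution → 0.8343 μm/a
  total first-year rate 1.21 μm/a
copper: T≤10 °C ⇒ hinge +0.126·(2.6−10) = -0.9324
  sulphur-dioxide contribution → 0.1218 μm/a
  chloride contribution → 0.4518 μm/a
  total first-year rate 0.5736 μm/a
Ordering by μm/a: zinc (1.21) > copper (0.574)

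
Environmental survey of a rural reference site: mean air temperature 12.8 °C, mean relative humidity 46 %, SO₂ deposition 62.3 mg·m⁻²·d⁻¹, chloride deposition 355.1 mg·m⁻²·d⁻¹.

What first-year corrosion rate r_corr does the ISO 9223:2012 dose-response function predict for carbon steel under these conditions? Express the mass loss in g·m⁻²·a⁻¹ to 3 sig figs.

carbon steel: temperature factor f = -0.054·(2.8) = -0.1512
  SO₂ term: 1.77·62.3^0.52·exp(0.02·46-0.1512) = 32.73
  Cl⁻ term: 0.102·355.1^0.62·exp(0.033·46+0.04·12.8) = 29.61
  r_corr = 32.73 + 29.61 = 62.34 μm/a
Convert to mass loss: 62.34 μm/a × 7.85 g/cm³ = 489.4 g·m⁻²·a⁻¹

r_corr = 489 g·m⁻²·a⁻¹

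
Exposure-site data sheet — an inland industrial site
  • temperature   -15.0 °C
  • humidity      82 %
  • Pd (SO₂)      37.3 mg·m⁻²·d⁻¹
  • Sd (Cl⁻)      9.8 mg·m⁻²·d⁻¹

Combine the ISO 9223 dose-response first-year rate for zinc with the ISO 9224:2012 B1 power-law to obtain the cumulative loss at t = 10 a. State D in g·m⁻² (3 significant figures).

D(10) = 51.1 g·m⁻²

zinc: temperature factor f = +0.038·(-25.0) = -0.9500
  Pd branch = 0.0129·Pd^0.44·e^(0.046·RH+f) = 1.066 μm/a
  Sd branch = 0.0175·Sd^0.57·e^(0.008·RH+0.085·T) = 0.03461 μm/a
  r_corr = 1.066 + 0.03461 = 1.101 μm/a
Long-term exponent b (ISO 9224 Table 2, B1) = 0.813
  D(10) = 1.101 × 10^0.813 = 1.101 × 6.501 = 7.155 μm
  Mass loss = 7.155 μm × 7.14 g/cm³ = 51.09 g·m⁻²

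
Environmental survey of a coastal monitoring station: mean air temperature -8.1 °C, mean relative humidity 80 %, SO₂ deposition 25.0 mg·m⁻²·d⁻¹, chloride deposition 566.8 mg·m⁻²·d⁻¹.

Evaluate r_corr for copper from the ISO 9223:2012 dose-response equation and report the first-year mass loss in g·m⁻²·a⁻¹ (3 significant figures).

r_corr = 7.35 g·m⁻²·a⁻¹

copper: T≤10 °C ⇒ hinge +0.126·(-8.1−10) = -2.2806
  SO₂ term: 0.0053·25.0^0.26·exp(0.059·80-2.2806) = 0.1403
  Sd branch = 0.01025·Sd^0.27·e^(0.036·RH+0.049·T) = 0.6801 μm/a
  r_corr = 0.1403 + 0.6801 = 0.8204 μm/a
Convert to mass loss: 0.8204 μm/a × 8.96 g/cm³ = 7.351 g·m⁻²·a⁻¹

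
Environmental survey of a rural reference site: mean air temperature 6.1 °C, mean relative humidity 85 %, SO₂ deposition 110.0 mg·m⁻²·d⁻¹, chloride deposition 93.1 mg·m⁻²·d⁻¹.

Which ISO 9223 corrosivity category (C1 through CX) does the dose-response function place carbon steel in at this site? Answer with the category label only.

C5

carbon steel: temperature factor f = +0.150·(-3.9) = -0.5850
  Pd branch = 1.77·Pd^0.52·e^(0.02·RH+f) = 62.19 μm/a
  Cl⁻ term: 0.102·93.1^0.62·exp(0.033·85+0.04·6.1) = 35.77
  sum: 62.19 + 35.77 → r_corr = 97.96 μm/a
Category bounds: 80…200 μm/a bracket r_corr ⇒ C5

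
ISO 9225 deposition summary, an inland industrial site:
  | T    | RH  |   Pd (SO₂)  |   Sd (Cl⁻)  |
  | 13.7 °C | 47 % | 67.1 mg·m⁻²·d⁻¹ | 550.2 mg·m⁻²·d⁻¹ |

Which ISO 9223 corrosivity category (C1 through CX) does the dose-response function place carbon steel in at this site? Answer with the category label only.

carbon steel: T>10 °C ⇒ hinge -0.054·(13.7−10) = -0.1998
  SO₂ term: 1.77·67.1^0.52·exp(0.02·47-0.1998) = 33.06
  Cl⁻ term: 0.102·550.2^0.62·exp(0.033·47+0.04·13.7) = 41.62
  r_corr = 33.06 + 41.62 = 74.68 μm/a
Category bounds: 50…80 μm/a bracket r_corr ⇒ C4

C4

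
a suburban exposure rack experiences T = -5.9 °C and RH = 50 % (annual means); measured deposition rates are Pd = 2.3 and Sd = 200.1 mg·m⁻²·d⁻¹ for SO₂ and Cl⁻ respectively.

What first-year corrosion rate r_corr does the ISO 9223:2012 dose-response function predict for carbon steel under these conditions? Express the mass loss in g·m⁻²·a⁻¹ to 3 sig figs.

r_corr = 93.3 g·m⁻²·a⁻¹

carbon steel: T≤10 °C ⇒ hinge +0.150·(-5.9−10) = -2.3850
  sulphur-dioxide contribution → 0.6832 μm/a
  chloride contribution → 11.21 μm/a
  total first-year rate 11.89 μm/a
Convert to mass loss: 11.89 μm/a × 7.85 g/cm³ = 93.33 g·m⁻²·a⁻¹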